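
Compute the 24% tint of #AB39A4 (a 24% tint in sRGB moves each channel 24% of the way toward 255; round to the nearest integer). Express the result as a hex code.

#AB39A4 is rgb(171, 57, 164).
Lerp each channel 24% toward 255:
  R: 171 + 0.24×(255−171) = 171 + 20.16 = 191.16 → 191
  G: 57 + 0.24×(255−57) = 57 + 47.52 = 104.52 → 105
  B: 164 + 0.24×(255−164) = 164 + 21.84 = 185.84 → 186
rgb(191, 105, 186) = #BF69BA.

#BF69BA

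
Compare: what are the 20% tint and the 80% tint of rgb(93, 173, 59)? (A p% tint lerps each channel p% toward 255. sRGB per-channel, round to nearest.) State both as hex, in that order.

#7DBD62, #DFEFD8

20% tint:
  R: 93 + 0.2×(255−93) = 93 + 32.4 = 125.4 → 125
  G: 173 + 0.2×(255−173) = 173 + 16.4 = 189.4 → 189
  B: 59 + 39.2 = 98.2 → 98
  → #7DBD62
80% tint:
  R: 93 + 0.8×(255−93) = 93 + 129.6 = 222.6 → 223
  G: 173 + 0.8×(255−173) = 173 + 65.6 = 238.6 → 239
  B: 59 + 156.8 = 215.8 → 216
  → #DFEFD8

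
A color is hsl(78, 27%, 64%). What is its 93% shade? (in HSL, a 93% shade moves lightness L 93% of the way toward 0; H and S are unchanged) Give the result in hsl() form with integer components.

L moves 93% from 64 toward 0: 64 − 59.52 = 4.48 → 4.
H and S are unchanged.

hsl(78, 27%, 4%)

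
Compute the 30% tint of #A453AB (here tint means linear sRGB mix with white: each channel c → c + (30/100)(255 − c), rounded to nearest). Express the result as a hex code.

#A453AB is rgb(164, 83, 171).
Lerp each channel 30% toward 255:
  R: 164 + 0.3×(255−164) = 164 + 27.3 = 191.3 → 191
  G: 83 + 51.6 = 134.6 → 135
  B: 171 + 0.3×(255−171) = 171 + 25.2 = 196.2 → 196
rgb(191, 135, 196) = #BF87C4.

#BF87C4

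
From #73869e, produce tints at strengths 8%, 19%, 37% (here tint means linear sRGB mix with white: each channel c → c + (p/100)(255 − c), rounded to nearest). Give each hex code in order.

#7e90a6, #8e9db0, #a7b3c2

#73869e is rgb(115, 134, 158).
8%: (115 + 11.2 = 126.2→126, 134 + 9.68 = 143.68→144, 158 + 7.76 = 165.76→166) → #7e90a6
19%: (115 + 26.6 = 141.6→142, 134 + 22.99 = 156.99→157, 158 + 18.43 = 176.43→176) → #8e9db0
37%: (115 + 51.8 = 166.8→167, 134 + 44.77 = 178.77→179, 158 + 35.89 = 193.89→194) → #a7b3c2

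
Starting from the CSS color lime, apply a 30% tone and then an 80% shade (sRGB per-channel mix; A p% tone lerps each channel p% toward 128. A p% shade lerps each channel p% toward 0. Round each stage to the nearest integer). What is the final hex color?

#082B08

CSS lime is rgb(0, 255, 0).
Per channel, c → c + 0.3(128 − c):
  R: 0 + 0.3×(128−0) = 0 + 38.4 = 38.4 → 38
  G: 255 − 38.1 = 216.9 → 217
  B: 0 + 0.3×(128−0) = 0 + 38.4 = 38.4 → 38
After the tone: rgb(38, 217, 38) = #26D926.
Per channel, c → c + 0.8(0 − c):
  R: 38 + 0.8×(0−38) = 38 − 30.4 = 7.6 → 8
  G: 217 + 0.8×(0−217) = 217 − 173.6 = 43.4 → 43
  B: 38 + 0.8×(0−38) = 38 − 30.4 = 7.6 → 8
rgb(8, 43, 8) = #082B08.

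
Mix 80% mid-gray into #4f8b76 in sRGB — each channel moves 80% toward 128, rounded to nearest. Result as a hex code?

#4f8b76 is rgb(79, 139, 118).
Lerp each channel 80% toward 128:
  R: 79 + 39.2 = 118.2 → 118
  G: 139 + 0.8×(128−139) = 139 − 8.8 = 130.2 → 130
  B: 118 + 0.8×(128−118) = 118 + 8 = 126 → 126
rgb(118, 130, 126) = #76827e.

#76827e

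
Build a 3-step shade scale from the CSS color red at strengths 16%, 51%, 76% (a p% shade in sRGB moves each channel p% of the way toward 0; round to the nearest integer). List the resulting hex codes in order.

CSS red is rgb(255, 0, 0).
16%: (255 − 40.8 = 214.2→214, 0→0, 0→0) → #D60000
51%: (255 − 130.05 = 124.95→125, 0→0, 0→0) → #7D0000
76%: (255 − 193.8 = 61.2→61, 0→0, 0→0) → #3D0000

#D60000, #7D0000, #3D0000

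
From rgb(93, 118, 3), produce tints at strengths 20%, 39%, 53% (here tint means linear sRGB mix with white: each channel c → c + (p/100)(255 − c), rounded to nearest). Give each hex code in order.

20%: (93 + 32.4 = 125.4→125, 118 + 27.4 = 145.4→145, 3 + 50.4 = 53.4→53) → #7d9135
39%: (93 + 63.18 = 156.18→156, 118 + 53.43 = 171.43→171, 3 + 98.28 = 101.28→101) → #9cab65
53%: (93 + 85.86 = 178.86→179, 118 + 72.61 = 190.61→191, 3 + 133.56 = 136.56→137) → #b3bf89

#7d9135, #9cab65, #b3bf89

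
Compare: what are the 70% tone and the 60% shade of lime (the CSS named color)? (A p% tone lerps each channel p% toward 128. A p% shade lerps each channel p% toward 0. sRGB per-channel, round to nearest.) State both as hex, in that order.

#5aa65a, #006600

CSS lime is rgb(0, 255, 0).
70% tone:
  R: 0 + 0.7×(128−0) = 0 + 89.6 = 89.6 → 90
  G: 255 − 88.9 = 166.1 → 166
  B: 0 + 89.6 = 89.6 → 90
  → #5aa65a
60% shade:
  R: 0 + 0 = 0 → 0
  G: 255 − 153 = 102 → 102
  B: 0 + 0 = 0 → 0
  → #006600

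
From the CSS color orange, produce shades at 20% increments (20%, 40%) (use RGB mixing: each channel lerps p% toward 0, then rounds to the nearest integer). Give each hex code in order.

#CC8400, #996300

CSS orange is rgb(255, 165, 0).
20%: (255 − 51 = 204→204, 165 − 33 = 132→132, 0→0) → #CC8400
40%: (255 − 102 = 153→153, 165 − 66 = 99→99, 0→0) → #996300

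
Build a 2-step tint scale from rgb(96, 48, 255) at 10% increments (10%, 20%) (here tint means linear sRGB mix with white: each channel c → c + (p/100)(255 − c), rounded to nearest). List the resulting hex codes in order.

#7045ff, #8059ff

10%: (96 + 15.9 = 111.9→112, 48 + 20.7 = 68.7→69, 255→255) → #7045ff
20%: (96 + 31.8 = 127.8→128, 48 + 41.4 = 89.4→89, 255→255) → #8059ff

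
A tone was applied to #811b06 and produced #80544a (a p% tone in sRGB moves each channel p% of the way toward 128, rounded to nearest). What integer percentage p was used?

56%

#811b06 is rgb(129, 27, 6); #80544a is rgb(128, 84, 74).
On the B channel (widest range): 74 ≈ 6 + (p/100)(128 − 6), so p ≈ 100×(74 − 6)/(128 − 6) = 6800/122 = 55.74.
p = 56 reproduces all three channels after rounding.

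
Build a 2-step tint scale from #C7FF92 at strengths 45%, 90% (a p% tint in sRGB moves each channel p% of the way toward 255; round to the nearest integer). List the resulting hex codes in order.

#C7FF92 is rgb(199, 255, 146).
45%: (199 + 25.2 = 224.2→224, 255→255, 146 + 49.05 = 195.05→195) → #E0FFC3
90%: (199 + 50.4 = 249.4→249, 255→255, 146 + 98.1 = 244.1→244) → #F9FFF4

#E0FFC3, #F9FFF4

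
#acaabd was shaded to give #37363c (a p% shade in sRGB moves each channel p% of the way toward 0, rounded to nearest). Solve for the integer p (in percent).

68%

#acaabd is rgb(172, 170, 189); #37363c is rgb(55, 54, 60).
On the B channel (widest range): 60 ≈ 189 + (p/100)(0 − 189), so p ≈ 100×(60 − 189)/(0 − 189) = -12900/-189 = 68.25.
p = 68 reproduces all three channels after rounding.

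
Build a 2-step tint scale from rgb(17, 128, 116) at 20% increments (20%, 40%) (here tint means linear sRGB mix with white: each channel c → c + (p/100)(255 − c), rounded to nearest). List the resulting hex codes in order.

#419990, #70b3ac

20%: (17 + 47.6 = 64.6→65, 128 + 25.4 = 153.4→153, 116 + 27.8 = 143.8→144) → #419990
40%: (17 + 95.2 = 112.2→112, 128 + 50.8 = 178.8→179, 116 + 55.6 = 171.6→172) → #70b3ac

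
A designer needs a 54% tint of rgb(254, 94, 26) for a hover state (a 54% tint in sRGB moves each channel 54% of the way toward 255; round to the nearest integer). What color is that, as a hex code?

#FFB596

A 54% tint moves each channel 54% toward 255:
  R: 254 + 0.54×(255−254) = 254 + 0.54 = 254.54 → 255
  G: 94 + 0.54×(255−94) = 94 + 86.94 = 180.94 → 181
  B: 26 + 0.54×(255−26) = 26 + 123.66 = 149.66 → 150
rgb(255, 181, 150) = #FFB596.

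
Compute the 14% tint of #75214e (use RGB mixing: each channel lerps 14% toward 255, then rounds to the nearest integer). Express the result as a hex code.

#884067

#75214e is rgb(117, 33, 78).
A 14% tint moves each channel 14% toward 255:
  R: 117 + 0.14×(255−117) = 117 + 19.32 = 136.32 → 136
  G: 33 + 31.08 = 64.08 → 64
  B: 78 + 0.14×(255−78) = 78 + 24.78 = 102.78 → 103
rgb(136, 64, 103) = #884067.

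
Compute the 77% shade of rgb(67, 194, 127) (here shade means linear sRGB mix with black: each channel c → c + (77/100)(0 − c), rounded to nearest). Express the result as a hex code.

A 77% shade moves each channel 77% toward 0:
  R: 67 − 51.59 = 15.41 → 15
  G: 194 + 0.77×(0−194) = 194 − 149.38 = 44.62 → 45
  B: 127 − 97.79 = 29.21 → 29
rgb(15, 45, 29) = #0F2D1D.

#0F2D1D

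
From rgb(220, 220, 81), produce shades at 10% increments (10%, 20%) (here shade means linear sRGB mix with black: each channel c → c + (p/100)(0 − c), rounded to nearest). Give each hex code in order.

10%: (220 − 22 = 198→198, 220 − 22 = 198→198, 81 − 8.1 = 72.9→73) → #c6c649
20%: (220 − 44 = 176→176, 220 − 44 = 176→176, 81 − 16.2 = 64.8→65) → #b0b041

#c6c649, #b0b041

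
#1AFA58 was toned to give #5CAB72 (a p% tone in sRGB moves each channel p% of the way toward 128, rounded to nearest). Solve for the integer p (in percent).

#1AFA58 is rgb(26, 250, 88); #5CAB72 is rgb(92, 171, 114).
On the G channel (widest range): 171 ≈ 250 + (p/100)(128 − 250), so p ≈ 100×(171 − 250)/(128 − 250) = -7900/-122 = 64.75.
p = 65 reproduces all three channels after rounding.

65%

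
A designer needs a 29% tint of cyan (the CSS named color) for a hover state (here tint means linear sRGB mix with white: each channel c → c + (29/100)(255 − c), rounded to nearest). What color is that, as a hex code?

CSS cyan is rgb(0, 255, 255).
A 29% tint moves each channel 29% toward 255:
  R: 0 + 0.29×(255−0) = 0 + 73.95 = 73.95 → 74
  G: 255 + 0.29×(255−255) = 255 + 0 = 255 → 255
  B: 255 + 0.29×(255−255) = 255 + 0 = 255 → 255
rgb(74, 255, 255) = #4affff.

#4affff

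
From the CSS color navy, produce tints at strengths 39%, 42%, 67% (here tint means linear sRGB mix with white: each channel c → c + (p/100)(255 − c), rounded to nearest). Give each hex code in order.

CSS navy is rgb(0, 0, 128).
39%: (0 + 99.45 = 99.45→99, 0 + 99.45 = 99.45→99, 128 + 49.53 = 177.53→178) → #6363b2
42%: (0 + 107.1 = 107.1→107, 0 + 107.1 = 107.1→107, 128 + 53.34 = 181.34→181) → #6b6bb5
67%: (0 + 170.85 = 170.85→171, 0 + 170.85 = 170.85→171, 128 + 85.09 = 213.09→213) → #ababd5

#6363b2, #6b6bb5, #ababd5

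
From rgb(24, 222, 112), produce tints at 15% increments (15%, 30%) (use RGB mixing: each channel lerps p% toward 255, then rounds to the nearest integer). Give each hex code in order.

15%: (24 + 34.65 = 58.65→59, 222 + 4.95 = 226.95→227, 112 + 21.45 = 133.45→133) → #3be385
30%: (24 + 69.3 = 93.3→93, 222 + 9.9 = 231.9→232, 112 + 42.9 = 154.9→155) → #5de89b

#3be385, #5de89b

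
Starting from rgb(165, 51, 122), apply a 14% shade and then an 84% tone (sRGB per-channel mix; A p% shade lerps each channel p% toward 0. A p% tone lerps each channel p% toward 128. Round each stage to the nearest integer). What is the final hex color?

#82737C

Lerp each channel 14% toward 0:
  R: 165 + 0.14×(0−165) = 165 − 23.1 = 141.9 → 142
  G: 51 − 7.14 = 43.86 → 44
  B: 122 + 0.14×(0−122) = 122 − 17.08 = 104.92 → 105
After the shade: rgb(142, 44, 105) = #8E2C69.
Lerp each channel 84% toward 128:
  R: 142 + 0.84×(128−142) = 142 − 11.76 = 130.24 → 130
  G: 44 + 0.84×(128−44) = 44 + 70.56 = 114.56 → 115
  B: 105 + 19.32 = 124.32 → 124
rgb(130, 115, 124) = #82737C.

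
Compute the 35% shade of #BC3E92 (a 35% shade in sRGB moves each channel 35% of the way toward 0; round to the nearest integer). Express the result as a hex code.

#BC3E92 is rgb(188, 62, 146).
Per channel, c → c + 0.35(0 − c):
  R: 188 + 0.35×(0−188) = 188 − 65.8 = 122.2 → 122
  G: 62 + 0.35×(0−62) = 62 − 21.7 = 40.3 → 40
  B: 146 − 51.1 = 94.9 → 95
rgb(122, 40, 95) = #7A285F.

#7A285F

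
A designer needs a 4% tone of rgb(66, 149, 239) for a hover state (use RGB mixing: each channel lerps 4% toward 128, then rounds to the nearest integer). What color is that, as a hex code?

Lerp each channel 4% toward 128:
  R: 66 + 0.04×(128−66) = 66 + 2.48 = 68.48 → 68
  G: 149 − 0.84 = 148.16 → 148
  B: 239 − 4.44 = 234.56 → 235
rgb(68, 148, 235) = #4494EB.

#4494EB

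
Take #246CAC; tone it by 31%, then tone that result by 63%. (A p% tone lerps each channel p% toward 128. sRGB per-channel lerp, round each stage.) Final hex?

#246CAC is rgb(36, 108, 172).
Per channel, c → c + 0.31(128 − c):
  R: 36 + 28.52 = 64.52 → 65
  G: 108 + 0.31×(128−108) = 108 + 6.2 = 114.2 → 114
  B: 172 + 0.31×(128−172) = 172 − 13.64 = 158.36 → 158
After the tone: rgb(65, 114, 158) = #41729E.
Per channel, c → c + 0.63(128 − c):
  R: 65 + 39.69 = 104.69 → 105
  G: 114 + 8.82 = 122.82 → 123
  B: 158 − 18.9 = 139.1 → 139
rgb(105, 123, 139) = #697B8B.

#697B8B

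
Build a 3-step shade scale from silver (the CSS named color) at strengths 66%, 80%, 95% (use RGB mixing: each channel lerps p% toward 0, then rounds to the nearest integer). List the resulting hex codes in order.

#414141, #262626, #0A0A0A

CSS silver is rgb(192, 192, 192).
66%: (192 − 126.72 = 65.28→65, 192 − 126.72 = 65.28→65, 192 − 126.72 = 65.28→65) → #414141
80%: (192 − 153.6 = 38.4→38, 192 − 153.6 = 38.4→38, 192 − 153.6 = 38.4→38) → #262626
95%: (192 − 182.4 = 9.6→10, 192 − 182.4 = 9.6→10, 192 − 182.4 = 9.6→10) → #0A0A0A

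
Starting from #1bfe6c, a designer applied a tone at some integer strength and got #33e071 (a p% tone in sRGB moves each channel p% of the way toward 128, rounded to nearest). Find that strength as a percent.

#1bfe6c is rgb(27, 254, 108); #33e071 is rgb(51, 224, 113).
On the G channel (widest range): 224 ≈ 254 + (p/100)(128 − 254), so p ≈ 100×(224 − 254)/(128 − 254) = -3000/-126 = 23.81.
p = 24 reproduces all three channels after rounding.

24%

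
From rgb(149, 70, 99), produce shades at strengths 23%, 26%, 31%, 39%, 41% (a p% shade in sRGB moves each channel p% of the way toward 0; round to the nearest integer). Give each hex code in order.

#73364C, #6E3449, #673044, #5B2B3C, #58293A

23%: (149 − 34.27 = 114.73→115, 70 − 16.1 = 53.9→54, 99 − 22.77 = 76.23→76) → #73364C
26%: (149 − 38.74 = 110.26→110, 70 − 18.2 = 51.8→52, 99 − 25.74 = 73.26→73) → #6E3449
31%: (149 − 46.19 = 102.81→103, 70 − 21.7 = 48.3→48, 99 − 30.69 = 68.31→68) → #673044
39%: (149 − 58.11 = 90.89→91, 70 − 27.3 = 42.7→43, 99 − 38.61 = 60.39→60) → #5B2B3C
41%: (149 − 61.09 = 87.91→88, 70 − 28.7 = 41.3→41, 99 − 40.59 = 58.41→58) → #58293A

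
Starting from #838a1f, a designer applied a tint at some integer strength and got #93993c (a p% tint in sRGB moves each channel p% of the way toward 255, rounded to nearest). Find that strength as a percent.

#838a1f is rgb(131, 138, 31); #93993c is rgb(147, 153, 60).
On the B channel (widest range): 60 ≈ 31 + (p/100)(255 − 31), so p ≈ 100×(60 − 31)/(255 − 31) = 2900/224 = 12.95.
p = 13 reproduces all three channels after rounding.

13%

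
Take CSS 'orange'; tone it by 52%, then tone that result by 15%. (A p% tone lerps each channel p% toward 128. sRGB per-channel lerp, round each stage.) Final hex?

CSS orange is rgb(255, 165, 0).
A 52% tone moves each channel 52% toward 128:
  R: 255 + 0.52×(128−255) = 255 − 66.04 = 188.96 → 189
  G: 165 − 19.24 = 145.76 → 146
  B: 0 + 66.56 = 66.56 → 67
After the tone: rgb(189, 146, 67) = #bd9243.
A 15% tone moves each channel 15% toward 128:
  R: 189 + 0.15×(128−189) = 189 − 9.15 = 179.85 → 180
  G: 146 + 0.15×(128−146) = 146 − 2.7 = 143.3 → 143
  B: 67 + 9.15 = 76.15 → 76
rgb(180, 143, 76) = #b48f4c.

#b48f4c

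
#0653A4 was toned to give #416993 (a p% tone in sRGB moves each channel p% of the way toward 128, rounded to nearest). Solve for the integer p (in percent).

#0653A4 is rgb(6, 83, 164); #416993 is rgb(65, 105, 147).
On the R channel (widest range): 65 ≈ 6 + (p/100)(128 − 6), so p ≈ 100×(65 − 6)/(128 − 6) = 5900/122 = 48.36.
p = 48 reproduces all three channels after rounding.

48%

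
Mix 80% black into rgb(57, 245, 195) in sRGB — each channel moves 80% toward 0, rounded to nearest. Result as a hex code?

#0b3127

Lerp each channel 80% toward 0:
  R: 57 + 0.8×(0−57) = 57 − 45.6 = 11.4 → 11
  G: 245 − 196 = 49 → 49
  B: 195 + 0.8×(0−195) = 195 − 156 = 39 → 39
rgb(11, 49, 39) = #0b3127.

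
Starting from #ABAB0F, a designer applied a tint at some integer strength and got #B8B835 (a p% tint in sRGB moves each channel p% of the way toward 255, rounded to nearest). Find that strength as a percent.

16%

#ABAB0F is rgb(171, 171, 15); #B8B835 is rgb(184, 184, 53).
On the B channel (widest range): 53 ≈ 15 + (p/100)(255 − 15), so p ≈ 100×(53 − 15)/(255 − 15) = 3800/240 = 15.83.
p = 16 reproduces all three channels after rounding.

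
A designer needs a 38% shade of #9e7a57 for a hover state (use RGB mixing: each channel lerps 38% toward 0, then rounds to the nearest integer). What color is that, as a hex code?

#624c36

#9e7a57 is rgb(158, 122, 87).
A 38% shade moves each channel 38% toward 0:
  R: 158 + 0.38×(0−158) = 158 − 60.04 = 97.96 → 98
  G: 122 + 0.38×(0−122) = 122 − 46.36 = 75.64 → 76
  B: 87 + 0.38×(0−87) = 87 − 33.06 = 53.94 → 54
rgb(98, 76, 54) = #624c36.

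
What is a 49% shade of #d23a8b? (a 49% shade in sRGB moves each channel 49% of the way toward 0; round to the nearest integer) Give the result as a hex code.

#6b1e47

#d23a8b is rgb(210, 58, 139).
A 49% shade moves each channel 49% toward 0:
  R: 210 + 0.49×(0−210) = 210 − 102.9 = 107.1 → 107
  G: 58 + 0.49×(0−58) = 58 − 28.42 = 29.58 → 30
  B: 139 − 68.11 = 70.89 → 71
rgb(107, 30, 71) = #6b1e47.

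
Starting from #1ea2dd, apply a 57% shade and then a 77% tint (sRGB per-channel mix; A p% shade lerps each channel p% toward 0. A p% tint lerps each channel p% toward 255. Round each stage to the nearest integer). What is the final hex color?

#c7d4da

#1ea2dd is rgb(30, 162, 221).
Per channel, c → c + 0.57(0 − c):
  R: 30 + 0.57×(0−30) = 30 − 17.1 = 12.9 → 13
  G: 162 + 0.57×(0−162) = 162 − 92.34 = 69.66 → 70
  B: 221 + 0.57×(0−221) = 221 − 125.97 = 95.03 → 95
After the shade: rgb(13, 70, 95) = #0d465f.
A 77% tint moves each channel 77% toward 255:
  R: 13 + 0.77×(255−13) = 13 + 186.34 = 199.34 → 199
  G: 70 + 142.45 = 212.45 → 212
  B: 95 + 0.77×(255−95) = 95 + 123.2 = 218.2 → 218
rgb(199, 212, 218) = #c7d4da.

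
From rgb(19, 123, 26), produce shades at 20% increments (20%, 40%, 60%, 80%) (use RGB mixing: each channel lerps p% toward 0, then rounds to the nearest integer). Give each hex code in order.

20%: (19 − 3.8 = 15.2→15, 123 − 24.6 = 98.4→98, 26 − 5.2 = 20.8→21) → #0F6215
40%: (19 − 7.6 = 11.4→11, 123 − 49.2 = 73.8→74, 26 − 10.4 = 15.6→16) → #0B4A10
60%: (19 − 11.4 = 7.6→8, 123 − 73.8 = 49.2→49, 26 − 15.6 = 10.4→10) → #08310A
80%: (19 − 15.2 = 3.8→4, 123 − 98.4 = 24.6→25, 26 − 20.8 = 5.2→5) → #041905

#0F6215, #0B4A10, #08310A, #041905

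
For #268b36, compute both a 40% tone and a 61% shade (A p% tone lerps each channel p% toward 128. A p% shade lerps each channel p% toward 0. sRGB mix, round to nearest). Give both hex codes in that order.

#268b36 is rgb(38, 139, 54).
40% tone:
  R: 38 + 0.4×(128−38) = 38 + 36 = 74 → 74
  G: 139 − 4.4 = 134.6 → 135
  B: 54 + 0.4×(128−54) = 54 + 29.6 = 83.6 → 84
  → #4a8754
61% shade:
  R: 38 − 23.18 = 14.82 → 15
  G: 139 + 0.61×(0−139) = 139 − 84.79 = 54.21 → 54
  B: 54 − 32.94 = 21.06 → 21
  → #0f3615

#4a8754, #0f3615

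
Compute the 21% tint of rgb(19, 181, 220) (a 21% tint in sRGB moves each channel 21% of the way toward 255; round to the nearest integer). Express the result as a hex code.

A 21% tint moves each channel 21% toward 255:
  R: 19 + 0.21×(255−19) = 19 + 49.56 = 68.56 → 69
  G: 181 + 15.54 = 196.54 → 197
  B: 220 + 0.21×(255−220) = 220 + 7.35 = 227.35 → 227
rgb(69, 197, 227) = #45C5E3.

#45C5E3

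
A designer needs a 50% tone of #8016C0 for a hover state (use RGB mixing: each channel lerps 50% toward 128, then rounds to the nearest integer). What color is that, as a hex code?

#804BA0

#8016C0 is rgb(128, 22, 192).
Per channel, c → c + 0.5(128 − c):
  R: 128 + 0 = 128 → 128
  G: 22 + 53 = 75 → 75
  B: 192 + 0.5×(128−192) = 192 − 32 = 160 → 160
rgb(128, 75, 160) = #804BA0.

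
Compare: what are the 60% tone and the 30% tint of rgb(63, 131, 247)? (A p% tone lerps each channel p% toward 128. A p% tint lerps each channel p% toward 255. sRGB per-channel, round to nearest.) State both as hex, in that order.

#6681b0, #79a8f9

60% tone:
  R: 63 + 0.6×(128−63) = 63 + 39 = 102 → 102
  G: 131 + 0.6×(128−131) = 131 − 1.8 = 129.2 → 129
  B: 247 − 71.4 = 175.6 → 176
  → #6681b0
30% tint:
  R: 63 + 57.6 = 120.6 → 121
  G: 131 + 37.2 = 168.2 → 168
  B: 247 + 0.3×(255−247) = 247 + 2.4 = 249.4 → 249
  → #79a8f9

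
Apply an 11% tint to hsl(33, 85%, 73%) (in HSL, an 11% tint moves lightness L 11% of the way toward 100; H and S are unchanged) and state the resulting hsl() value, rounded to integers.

L moves 11% from 73 toward 100: 73 + 2.97 = 75.97 → 76.
H and S are unchanged.

hsl(33, 85%, 76%)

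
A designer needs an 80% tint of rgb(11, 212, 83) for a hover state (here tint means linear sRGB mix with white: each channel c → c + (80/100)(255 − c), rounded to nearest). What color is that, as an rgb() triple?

rgb(206, 246, 221)

Lerp each channel 80% toward 255:
  R: 11 + 0.8×(255−11) = 11 + 195.2 = 206.2 → 206
  G: 212 + 0.8×(255−212) = 212 + 34.4 = 246.4 → 246
  B: 83 + 137.6 = 220.6 → 221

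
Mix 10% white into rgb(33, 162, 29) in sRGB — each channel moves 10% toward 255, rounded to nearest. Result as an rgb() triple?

rgb(55, 171, 52)

Per channel, c → c + 0.1(255 − c):
  R: 33 + 0.1×(255−33) = 33 + 22.2 = 55.2 → 55
  G: 162 + 9.3 = 171.3 → 171
  B: 29 + 22.6 = 51.6 → 52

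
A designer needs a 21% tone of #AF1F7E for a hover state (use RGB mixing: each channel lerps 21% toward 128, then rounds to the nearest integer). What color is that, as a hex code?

#AF1F7E is rgb(175, 31, 126).
Lerp each channel 21% toward 128:
  R: 175 − 9.87 = 165.13 → 165
  G: 31 + 0.21×(128−31) = 31 + 20.37 = 51.37 → 51
  B: 126 + 0.42 = 126.42 → 126
rgb(165, 51, 126) = #A5337E.

#A5337E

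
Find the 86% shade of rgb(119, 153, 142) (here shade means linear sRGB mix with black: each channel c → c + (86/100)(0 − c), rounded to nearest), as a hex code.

An 86% shade moves each channel 86% toward 0:
  R: 119 + 0.86×(0−119) = 119 − 102.34 = 16.66 → 17
  G: 153 − 131.58 = 21.42 → 21
  B: 142 − 122.12 = 19.88 → 20
rgb(17, 21, 20) = #111514.

#111514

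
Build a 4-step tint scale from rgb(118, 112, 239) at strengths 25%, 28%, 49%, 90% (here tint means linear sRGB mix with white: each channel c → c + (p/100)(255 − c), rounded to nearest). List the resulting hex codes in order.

25%: (118 + 34.25 = 152.25→152, 112 + 35.75 = 147.75→148, 239 + 4 = 243→243) → #9894f3
28%: (118 + 38.36 = 156.36→156, 112 + 40.04 = 152.04→152, 239 + 4.48 = 243.48→243) → #9c98f3
49%: (118 + 67.13 = 185.13→185, 112 + 70.07 = 182.07→182, 239 + 7.84 = 246.84→247) → #b9b6f7
90%: (118 + 123.3 = 241.3→241, 112 + 128.7 = 240.7→241, 239 + 14.4 = 253.4→253) → #f1f1fd

#9894f3, #9c98f3, #b9b6f7, #f1f1fd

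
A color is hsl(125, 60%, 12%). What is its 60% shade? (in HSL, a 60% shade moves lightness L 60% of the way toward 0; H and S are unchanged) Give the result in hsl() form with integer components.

L moves 60% from 12 toward 0: 12 − 7.2 = 4.8 → 5.
H and S are unchanged.

hsl(125, 60%, 5%)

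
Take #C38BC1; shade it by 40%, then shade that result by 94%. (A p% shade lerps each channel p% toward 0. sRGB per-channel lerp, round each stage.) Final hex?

#C38BC1 is rgb(195, 139, 193).
A 40% shade moves each channel 40% toward 0:
  R: 195 + 0.4×(0−195) = 195 − 78 = 117 → 117
  G: 139 − 55.6 = 83.4 → 83
  B: 193 + 0.4×(0−193) = 193 − 77.2 = 115.8 → 116
After the shade: rgb(117, 83, 116) = #755374.
A 94% shade moves each channel 94% toward 0:
  R: 117 + 0.94×(0−117) = 117 − 109.98 = 7.02 → 7
  G: 83 + 0.94×(0−83) = 83 − 78.02 = 4.98 → 5
  B: 116 − 109.04 = 6.96 → 7
rgb(7, 5, 7) = #070507.

#070507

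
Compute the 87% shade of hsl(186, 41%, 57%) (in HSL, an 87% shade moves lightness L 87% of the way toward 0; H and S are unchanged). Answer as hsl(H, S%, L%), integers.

L moves 87% from 57 toward 0: 57 − 49.59 = 7.41 → 7.
H and S are unchanged.

hsl(186, 41%, 7%)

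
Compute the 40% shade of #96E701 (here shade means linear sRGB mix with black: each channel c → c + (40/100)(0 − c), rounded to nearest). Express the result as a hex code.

#96E701 is rgb(150, 231, 1).
Per channel, c → c + 0.4(0 − c):
  R: 150 − 60 = 90 → 90
  G: 231 − 92.4 = 138.6 → 139
  B: 1 + 0.4×(0−1) = 1 − 0.4 = 0.6 → 1
rgb(90, 139, 1) = #5A8B01.

#5A8B01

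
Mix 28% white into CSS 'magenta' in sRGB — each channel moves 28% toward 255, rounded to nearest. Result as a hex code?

CSS magenta is rgb(255, 0, 255).
Per channel, c → c + 0.28(255 − c):
  R: 255 + 0.28×(255−255) = 255 + 0 = 255 → 255
  G: 0 + 0.28×(255−0) = 0 + 71.4 = 71.4 → 71
  B: 255 + 0.28×(255−255) = 255 + 0 = 255 → 255
rgb(255, 71, 255) = #FF47FF.

#FF47FF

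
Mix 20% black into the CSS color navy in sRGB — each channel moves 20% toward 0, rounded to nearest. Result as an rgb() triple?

CSS navy is rgb(0, 0, 128).
Lerp each channel 20% toward 0:
  R: 0 + 0 = 0 → 0
  G: 0 + 0.2×(0−0) = 0 + 0 = 0 → 0
  B: 128 − 25.6 = 102.4 → 102

rgb(0, 0, 102)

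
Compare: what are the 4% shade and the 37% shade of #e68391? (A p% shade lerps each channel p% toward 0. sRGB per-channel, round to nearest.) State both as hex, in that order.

#e68391 is rgb(230, 131, 145).
4% shade:
  R: 230 + 0.04×(0−230) = 230 − 9.2 = 220.8 → 221
  G: 131 + 0.04×(0−131) = 131 − 5.24 = 125.76 → 126
  B: 145 + 0.04×(0−145) = 145 − 5.8 = 139.2 → 139
  → #dd7e8b
37% shade:
  R: 230 − 85.1 = 144.9 → 145
  G: 131 + 0.37×(0−131) = 131 − 48.47 = 82.53 → 83
  B: 145 + 0.37×(0−145) = 145 − 53.65 = 91.35 → 91
  → #91535b

#dd7e8b, #91535b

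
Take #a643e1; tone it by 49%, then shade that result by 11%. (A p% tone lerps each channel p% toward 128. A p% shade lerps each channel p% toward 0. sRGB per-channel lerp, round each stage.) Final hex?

#a643e1 is rgb(166, 67, 225).
A 49% tone moves each channel 49% toward 128:
  R: 166 + 0.49×(128−166) = 166 − 18.62 = 147.38 → 147
  G: 67 + 0.49×(128−67) = 67 + 29.89 = 96.89 → 97
  B: 225 − 47.53 = 177.47 → 177
After the tone: rgb(147, 97, 177) = #9361b1.
An 11% shade moves each channel 11% toward 0:
  R: 147 + 0.11×(0−147) = 147 − 16.17 = 130.83 → 131
  G: 97 − 10.67 = 86.33 → 86
  B: 177 − 19.47 = 157.53 → 158
rgb(131, 86, 158) = #83569e.

#83569e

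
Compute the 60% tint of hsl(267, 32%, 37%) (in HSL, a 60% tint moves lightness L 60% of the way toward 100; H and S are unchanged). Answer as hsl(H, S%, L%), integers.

L moves 60% from 37 toward 100: 37 + 37.8 = 74.8 → 75.
H and S are unchanged.

hsl(267, 32%, 75%)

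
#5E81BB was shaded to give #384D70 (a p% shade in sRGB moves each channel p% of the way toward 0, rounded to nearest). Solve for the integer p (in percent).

40%

#5E81BB is rgb(94, 129, 187); #384D70 is rgb(56, 77, 112).
On the B channel (widest range): 112 ≈ 187 + (p/100)(0 − 187), so p ≈ 100×(112 − 187)/(0 − 187) = -7500/-187 = 40.11.
p = 40 reproduces all three channels after rounding.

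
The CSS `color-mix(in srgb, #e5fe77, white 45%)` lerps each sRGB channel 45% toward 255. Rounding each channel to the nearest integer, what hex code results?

#e5fe77 is rgb(229, 254, 119).
Lerp each channel 45% toward 255:
  R: 229 + 0.45×(255−229) = 229 + 11.7 = 240.7 → 241
  G: 254 + 0.45×(255−254) = 254 + 0.45 = 254.45 → 254
  B: 119 + 0.45×(255−119) = 119 + 61.2 = 180.2 → 180
rgb(241, 254, 180) = #f1feb4.

#f1feb4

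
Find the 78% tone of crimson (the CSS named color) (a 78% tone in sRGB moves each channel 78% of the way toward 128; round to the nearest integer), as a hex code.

CSS crimson is rgb(220, 20, 60).
Lerp each channel 78% toward 128:
  R: 220 − 71.76 = 148.24 → 148
  G: 20 + 0.78×(128−20) = 20 + 84.24 = 104.24 → 104
  B: 60 + 0.78×(128−60) = 60 + 53.04 = 113.04 → 113
rgb(148, 104, 113) = #946871.

#946871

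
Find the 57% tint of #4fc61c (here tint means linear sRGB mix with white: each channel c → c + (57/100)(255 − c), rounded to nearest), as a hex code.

#4fc61c is rgb(79, 198, 28).
Per channel, c → c + 0.57(255 − c):
  R: 79 + 0.57×(255−79) = 79 + 100.32 = 179.32 → 179
  G: 198 + 0.57×(255−198) = 198 + 32.49 = 230.49 → 230
  B: 28 + 129.39 = 157.39 → 157
rgb(179, 230, 157) = #b3e69d.

#b3e69d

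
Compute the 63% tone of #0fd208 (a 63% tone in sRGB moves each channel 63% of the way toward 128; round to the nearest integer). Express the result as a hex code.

#569e54

#0fd208 is rgb(15, 210, 8).
Per channel, c → c + 0.63(128 − c):
  R: 15 + 71.19 = 86.19 → 86
  G: 210 + 0.63×(128−210) = 210 − 51.66 = 158.34 → 158
  B: 8 + 75.6 = 83.6 → 84
rgb(86, 158, 84) = #569e54.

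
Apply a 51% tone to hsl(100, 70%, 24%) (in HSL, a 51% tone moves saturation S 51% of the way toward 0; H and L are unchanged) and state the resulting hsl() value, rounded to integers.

hsl(100, 34%, 24%)

S moves 51% from 70 toward 0: 70 − 35.7 = 34.3 → 34.
H and L are unchanged.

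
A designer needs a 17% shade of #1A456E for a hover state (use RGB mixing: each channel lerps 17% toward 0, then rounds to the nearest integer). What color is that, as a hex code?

#1A456E is rgb(26, 69, 110).
A 17% shade moves each channel 17% toward 0:
  R: 26 + 0.17×(0−26) = 26 − 4.42 = 21.58 → 22
  G: 69 − 11.73 = 57.27 → 57
  B: 110 + 0.17×(0−110) = 110 − 18.7 = 91.3 → 91
rgb(22, 57, 91) = #16395B.

#16395B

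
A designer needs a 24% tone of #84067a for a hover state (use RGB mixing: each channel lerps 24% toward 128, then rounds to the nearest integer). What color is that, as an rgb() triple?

rgb(131, 35, 123)

#84067a is rgb(132, 6, 122).
Lerp each channel 24% toward 128:
  R: 132 + 0.24×(128−132) = 132 − 0.96 = 131.04 → 131
  G: 6 + 0.24×(128−6) = 6 + 29.28 = 35.28 → 35
  B: 122 + 0.24×(128−122) = 122 + 1.44 = 123.44 → 123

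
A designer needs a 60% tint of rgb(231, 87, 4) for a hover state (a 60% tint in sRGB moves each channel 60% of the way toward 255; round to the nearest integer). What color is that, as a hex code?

#f5bc9b

Lerp each channel 60% toward 255:
  R: 231 + 0.6×(255−231) = 231 + 14.4 = 245.4 → 245
  G: 87 + 0.6×(255−87) = 87 + 100.8 = 187.8 → 188
  B: 4 + 0.6×(255−4) = 4 + 150.6 = 154.6 → 155
rgb(245, 188, 155) = #f5bc9b.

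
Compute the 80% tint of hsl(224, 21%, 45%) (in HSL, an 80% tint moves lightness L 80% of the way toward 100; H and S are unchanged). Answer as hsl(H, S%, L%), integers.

L moves 80% from 45 toward 100: 45 + 44 = 89 → 89.
H and S are unchanged.

hsl(224, 21%, 89%)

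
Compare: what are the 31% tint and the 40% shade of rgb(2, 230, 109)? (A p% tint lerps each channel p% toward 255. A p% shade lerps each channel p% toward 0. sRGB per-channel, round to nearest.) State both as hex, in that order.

#50EE9A, #018A41

31% tint:
  R: 2 + 78.43 = 80.43 → 80
  G: 230 + 0.31×(255−230) = 230 + 7.75 = 237.75 → 238
  B: 109 + 0.31×(255−109) = 109 + 45.26 = 154.26 → 154
  → #50EE9A
40% shade:
  R: 2 + 0.4×(0−2) = 2 − 0.8 = 1.2 → 1
  G: 230 + 0.4×(0−230) = 230 − 92 = 138 → 138
  B: 109 − 43.6 = 65.4 → 65
  → #018A41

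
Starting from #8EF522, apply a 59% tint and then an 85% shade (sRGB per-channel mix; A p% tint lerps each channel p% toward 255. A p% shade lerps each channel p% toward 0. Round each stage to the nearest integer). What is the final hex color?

#8EF522 is rgb(142, 245, 34).
Per channel, c → c + 0.59(255 − c):
  R: 142 + 0.59×(255−142) = 142 + 66.67 = 208.67 → 209
  G: 245 + 0.59×(255−245) = 245 + 5.9 = 250.9 → 251
  B: 34 + 0.59×(255−34) = 34 + 130.39 = 164.39 → 164
After the tint: rgb(209, 251, 164) = #D1FBA4.
An 85% shade moves each channel 85% toward 0:
  R: 209 + 0.85×(0−209) = 209 − 177.65 = 31.35 → 31
  G: 251 + 0.85×(0−251) = 251 − 213.35 = 37.65 → 38
  B: 164 + 0.85×(0−164) = 164 − 139.4 = 24.6 → 25
rgb(31, 38, 25) = #1F2619.

#1F2619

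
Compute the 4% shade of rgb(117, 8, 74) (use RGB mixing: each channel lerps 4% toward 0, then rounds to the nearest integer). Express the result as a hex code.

A 4% shade moves each channel 4% toward 0:
  R: 117 + 0.04×(0−117) = 117 − 4.68 = 112.32 → 112
  G: 8 + 0.04×(0−8) = 8 − 0.32 = 7.68 → 8
  B: 74 − 2.96 = 71.04 → 71
rgb(112, 8, 71) = #700847.

#700847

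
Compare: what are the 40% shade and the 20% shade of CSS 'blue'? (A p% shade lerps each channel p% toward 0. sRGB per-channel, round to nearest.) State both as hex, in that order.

#000099, #0000CC

CSS blue is rgb(0, 0, 255).
40% shade:
  R: 0 + 0.4×(0−0) = 0 + 0 = 0 → 0
  G: 0 + 0.4×(0−0) = 0 + 0 = 0 → 0
  B: 255 + 0.4×(0−255) = 255 − 102 = 153 → 153
  → #000099
20% shade:
  R: 0 + 0.2×(0−0) = 0 + 0 = 0 → 0
  G: 0 + 0 = 0 → 0
  B: 255 + 0.2×(0−255) = 255 − 51 = 204 → 204
  → #0000CC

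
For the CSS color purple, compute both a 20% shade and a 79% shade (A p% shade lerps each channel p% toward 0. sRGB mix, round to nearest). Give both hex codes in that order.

#660066, #1B001B

CSS purple is rgb(128, 0, 128).
20% shade:
  R: 128 − 25.6 = 102.4 → 102
  G: 0 + 0 = 0 → 0
  B: 128 − 25.6 = 102.4 → 102
  → #660066
79% shade:
  R: 128 + 0.79×(0−128) = 128 − 101.12 = 26.88 → 27
  G: 0 + 0.79×(0−0) = 0 + 0 = 0 → 0
  B: 128 + 0.79×(0−128) = 128 − 101.12 = 26.88 → 27
  → #1B001B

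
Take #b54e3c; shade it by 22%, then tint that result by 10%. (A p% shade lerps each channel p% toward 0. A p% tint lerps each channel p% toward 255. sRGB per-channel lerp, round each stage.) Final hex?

#985044

#b54e3c is rgb(181, 78, 60).
A 22% shade moves each channel 22% toward 0:
  R: 181 + 0.22×(0−181) = 181 − 39.82 = 141.18 → 141
  G: 78 − 17.16 = 60.84 → 61
  B: 60 − 13.2 = 46.8 → 47
After the shade: rgb(141, 61, 47) = #8d3d2f.
Lerp each channel 10% toward 255:
  R: 141 + 11.4 = 152.4 → 152
  G: 61 + 0.1×(255−61) = 61 + 19.4 = 80.4 → 80
  B: 47 + 0.1×(255−47) = 47 + 20.8 = 67.8 → 68
rgb(152, 80, 68) = #985044.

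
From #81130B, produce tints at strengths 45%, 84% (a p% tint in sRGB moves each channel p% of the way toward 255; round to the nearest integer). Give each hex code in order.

#BA7D79, #EBD9D8

#81130B is rgb(129, 19, 11).
45%: (129 + 56.7 = 185.7→186, 19 + 106.2 = 125.2→125, 11 + 109.8 = 120.8→121) → #BA7D79
84%: (129 + 105.84 = 234.84→235, 19 + 198.24 = 217.24→217, 11 + 204.96 = 215.96→216) → #EBD9D8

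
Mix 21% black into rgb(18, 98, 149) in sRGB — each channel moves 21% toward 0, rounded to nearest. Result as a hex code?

#0E4D76

Lerp each channel 21% toward 0:
  R: 18 + 0.21×(0−18) = 18 − 3.78 = 14.22 → 14
  G: 98 − 20.58 = 77.42 → 77
  B: 149 − 31.29 = 117.71 → 118
rgb(14, 77, 118) = #0E4D76.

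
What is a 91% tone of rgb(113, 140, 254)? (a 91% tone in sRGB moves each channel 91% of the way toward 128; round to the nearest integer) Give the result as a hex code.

#7F818B

Per channel, c → c + 0.91(128 − c):
  R: 113 + 0.91×(128−113) = 113 + 13.65 = 126.65 → 127
  G: 140 + 0.91×(128−140) = 140 − 10.92 = 129.08 → 129
  B: 254 + 0.91×(128−254) = 254 − 114.66 = 139.34 → 139
rgb(127, 129, 139) = #7F818B.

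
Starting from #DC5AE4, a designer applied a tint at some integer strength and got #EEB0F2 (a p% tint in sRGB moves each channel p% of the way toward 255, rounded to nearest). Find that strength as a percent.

#DC5AE4 is rgb(220, 90, 228); #EEB0F2 is rgb(238, 176, 242).
On the G channel (widest range): 176 ≈ 90 + (p/100)(255 − 90), so p ≈ 100×(176 − 90)/(255 − 90) = 8600/165 = 52.12.
p = 52 reproduces all three channels after rounding.

52%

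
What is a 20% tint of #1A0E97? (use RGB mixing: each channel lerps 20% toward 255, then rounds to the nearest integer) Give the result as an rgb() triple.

#1A0E97 is rgb(26, 14, 151).
Lerp each channel 20% toward 255:
  R: 26 + 0.2×(255−26) = 26 + 45.8 = 71.8 → 72
  G: 14 + 0.2×(255−14) = 14 + 48.2 = 62.2 → 62
  B: 151 + 20.8 = 171.8 → 172

rgb(72, 62, 172)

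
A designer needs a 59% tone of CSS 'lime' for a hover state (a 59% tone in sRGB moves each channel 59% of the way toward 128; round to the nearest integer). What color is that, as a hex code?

#4CB44C

CSS lime is rgb(0, 255, 0).
A 59% tone moves each channel 59% toward 128:
  R: 0 + 75.52 = 75.52 → 76
  G: 255 + 0.59×(128−255) = 255 − 74.93 = 180.07 → 180
  B: 0 + 0.59×(128−0) = 0 + 75.52 = 75.52 → 76
rgb(76, 180, 76) = #4CB44C.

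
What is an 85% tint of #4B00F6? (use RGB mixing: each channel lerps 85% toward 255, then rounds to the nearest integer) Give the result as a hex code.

#E4D9FE

#4B00F6 is rgb(75, 0, 246).
Lerp each channel 85% toward 255:
  R: 75 + 0.85×(255−75) = 75 + 153 = 228 → 228
  G: 0 + 216.75 = 216.75 → 217
  B: 246 + 7.65 = 253.65 → 254
rgb(228, 217, 254) = #E4D9FE.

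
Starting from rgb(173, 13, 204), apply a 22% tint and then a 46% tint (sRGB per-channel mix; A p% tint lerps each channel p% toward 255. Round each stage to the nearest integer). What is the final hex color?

A 22% tint moves each channel 22% toward 255:
  R: 173 + 0.22×(255−173) = 173 + 18.04 = 191.04 → 191
  G: 13 + 53.24 = 66.24 → 66
  B: 204 + 0.22×(255−204) = 204 + 11.22 = 215.22 → 215
After the tint: rgb(191, 66, 215) = #BF42D7.
Per channel, c → c + 0.46(255 − c):
  R: 191 + 0.46×(255−191) = 191 + 29.44 = 220.44 → 220
  G: 66 + 86.94 = 152.94 → 153
  B: 215 + 0.46×(255−215) = 215 + 18.4 = 233.4 → 233
rgb(220, 153, 233) = #DC99E9.

#DC99E9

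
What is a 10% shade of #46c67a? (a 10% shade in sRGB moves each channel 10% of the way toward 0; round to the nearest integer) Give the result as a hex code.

#46c67a is rgb(70, 198, 122).
Lerp each channel 10% toward 0:
  R: 70 + 0.1×(0−70) = 70 − 7 = 63 → 63
  G: 198 + 0.1×(0−198) = 198 − 19.8 = 178.2 → 178
  B: 122 − 12.2 = 109.8 → 110
rgb(63, 178, 110) = #3fb26e.

#3fb26e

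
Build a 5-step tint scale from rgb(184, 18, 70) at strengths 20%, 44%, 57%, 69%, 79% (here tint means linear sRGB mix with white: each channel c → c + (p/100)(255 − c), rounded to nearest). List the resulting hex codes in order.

20%: (184 + 14.2 = 198.2→198, 18 + 47.4 = 65.4→65, 70 + 37 = 107→107) → #C6416B
44%: (184 + 31.24 = 215.24→215, 18 + 104.28 = 122.28→122, 70 + 81.4 = 151.4→151) → #D77A97
57%: (184 + 40.47 = 224.47→224, 18 + 135.09 = 153.09→153, 70 + 105.45 = 175.45→175) → #E099AF
69%: (184 + 48.99 = 232.99→233, 18 + 163.53 = 181.53→182, 70 + 127.65 = 197.65→198) → #E9B6C6
79%: (184 + 56.09 = 240.09→240, 18 + 187.23 = 205.23→205, 70 + 146.15 = 216.15→216) → #F0CDD8

#C6416B, #D77A97, #E099AF, #E9B6C6, #F0CDD8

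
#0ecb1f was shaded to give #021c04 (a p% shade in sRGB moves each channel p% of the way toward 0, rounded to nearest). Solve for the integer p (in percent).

#0ecb1f is rgb(14, 203, 31); #021c04 is rgb(2, 28, 4).
On the G channel (widest range): 28 ≈ 203 + (p/100)(0 − 203), so p ≈ 100×(28 − 203)/(0 − 203) = -17500/-203 = 86.21.
p = 86 reproduces all three channels after rounding.

86%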